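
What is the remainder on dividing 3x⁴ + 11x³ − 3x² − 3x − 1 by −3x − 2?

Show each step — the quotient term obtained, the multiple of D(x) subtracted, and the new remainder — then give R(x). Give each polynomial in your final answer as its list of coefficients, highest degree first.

Step 1: lead(3x⁴ + 11x³ − 3x² − 3x − 1) ÷ lead(D) = 3x⁴ ÷ −3x = −x³. Subtract (−x³)·D = 3x⁴ + 2x³. Remainder: 9x³ − 3x² − 3x − 1.
Step 2: lead(9x³ − 3x² − 3x − 1) ÷ lead(D) = 9x³ ÷ −3x = −3x². Subtract (−3x²)·D = 9x³ + 6x². Remainder: −9x² − 3x − 1.
Step 3: lead(−9x² − 3x − 1) ÷ lead(D) = −9x² ÷ −3x = 3x. Subtract (3x)·D = −9x² − 6x. Remainder: 3x − 1.
Step 4: lead(3x − 1) ÷ lead(D) = 3x ÷ −3x = −1. Subtract (−1)·D = 3x + 2. Remainder: −3.

R = [-3]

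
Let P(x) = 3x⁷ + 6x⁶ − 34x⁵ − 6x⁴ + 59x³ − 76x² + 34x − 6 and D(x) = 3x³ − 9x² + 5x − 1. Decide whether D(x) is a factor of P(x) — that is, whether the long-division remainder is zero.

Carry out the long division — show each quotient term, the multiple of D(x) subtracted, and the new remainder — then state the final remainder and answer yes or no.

Step 1: lead(3x⁷ + 6x⁶ − 34x⁵ − 6x⁴ + 59x³ − 76x² + 34x − 6) ÷ lead(D) = 3x⁷ ÷ 3x³ = x⁴. Subtract (x⁴)·D = 3x⁷ − 9x⁶ + 5x⁵ − x⁴. Remainder: 15x⁶ − 39x⁵ − 5x⁴ + 59x³ − 76x² + 34x − 6.
Step 2: lead(15x⁶ − 39x⁵ − 5x⁴ + 59x³ − 76x² + 34x − 6) ÷ lead(D) = 15x⁶ ÷ 3x³ = 5x³. Subtract (5x³)·D = 15x⁶ − 45x⁵ + 25x⁴ − 5x³. Remainder: 6x⁵ − 30x⁴ + 64x³ − 76x² + 34x − 6.
Step 3: lead(6x⁵ − 30x⁴ + 64x³ − 76x² + 34x − 6) ÷ lead(D) = 6x⁵ ÷ 3x³ = 2x². Subtract (2x²)·D = 6x⁵ − 18x⁴ + 10x³ − 2x². Remainder: −12x⁴ + 54x³ − 74x² + 34x − 6.
Step 4: lead(−12x⁴ + 54x³ − 74x² + 34x − 6) ÷ lead(D) = −12x⁴ ÷ 3x³ = −4x. Subtract (−4x)·D = −12x⁴ + 36x³ − 20x² + 4x. Remainder: 18x³ − 54x² + 30x − 6.
Step 5: lead(18x³ − 54x² + 30x − 6) ÷ lead(D) = 18x³ ÷ 3x³ = 6. Subtract (6)·D = 18x³ − 54x² + 30x − 6. Remainder: 0.

R(x) = 0, so D(x) is a factor of P(x). yes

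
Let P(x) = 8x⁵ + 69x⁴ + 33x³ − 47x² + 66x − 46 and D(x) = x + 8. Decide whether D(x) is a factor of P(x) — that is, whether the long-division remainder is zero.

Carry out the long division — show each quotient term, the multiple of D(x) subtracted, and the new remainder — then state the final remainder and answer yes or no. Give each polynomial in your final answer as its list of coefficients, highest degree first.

Step 1: lead(8x⁵ + 69x⁴ + 33x³ − 47x² + 66x − 46) ÷ lead(D) = 8x⁵ ÷ x = 8x⁴. Subtract (8x⁴)·D = 8x⁵ + 64x⁴. Remainder: 5x⁴ + 33x³ − 47x² + 66x − 46.
Step 2: lead(5x⁴ + 33x³ − 47x² + 66x − 46) ÷ lead(D) = 5x⁴ ÷ x = 5x³. Subtract (5x³)·D = 5x⁴ + 40x³. Remainder: −7x³ − 47x² + 66x − 46.
Step 3: lead(−7x³ − 47x² + 66x − 46) ÷ lead(D) = −7x³ ÷ x = −7x². Subtract (−7x²)·D = −7x³ − 56x². Remainder: 9x² + 66x − 46.
Step 4: lead(9x² + 66x − 46) ÷ lead(D) = 9x² ÷ x = 9x. Subtract (9x)·D = 9x² + 72x. Remainder: −6x − 46.
Step 5: lead(−6x − 46) ÷ lead(D) = −6x ÷ x = −6. Subtract (−6)·D = −6x − 48. Remainder: 2.

R = [2], so D(x) is not a factor of P(x). no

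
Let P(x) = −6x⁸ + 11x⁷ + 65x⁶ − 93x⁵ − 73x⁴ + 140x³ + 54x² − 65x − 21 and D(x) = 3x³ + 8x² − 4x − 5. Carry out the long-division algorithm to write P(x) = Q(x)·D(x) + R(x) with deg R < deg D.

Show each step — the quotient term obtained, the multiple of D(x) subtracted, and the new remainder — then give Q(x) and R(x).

Step 1: lead(−6x⁸ + 11x⁷ + 65x⁶ − 93x⁵ − 73x⁴ + 140x³ + 54x² − 65x − 21) ÷ lead(D) = −6x⁸ ÷ 3x³ = −2x⁵. Subtract (−2x⁵)·D = −6x⁸ − 16x⁷ + 8x⁶ + 10x⁵. Remainder: 27x⁷ + 57x⁶ − 103x⁵ − 73x⁴ + 140x³ + 54x² − 65x − 21.
Step 2: lead(27x⁷ + 57x⁶ − 103x⁵ − 73x⁴ + 140x³ + 54x² − 65x − 21) ÷ lead(D) = 27x⁷ ÷ 3x³ = 9x⁴. Subtract (9x⁴)·D = 27x⁷ + 72x⁶ − 36x⁵ − 45x⁴. Remainder: −15x⁶ − 67x⁵ − 28x⁴ + 140x³ + 54x² − 65x − 21.
Step 3: lead(−15x⁶ − 67x⁵ − 28x⁴ + 140x³ + 54x² − 65x − 21) ÷ lead(D) = −15x⁶ ÷ 3x³ = −5x³. Subtract (−5x³)·D = −15x⁶ − 40x⁵ + 20x⁴ + 25x³. Remainder: −27x⁵ − 48x⁴ + 115x³ + 54x² − 65x − 21.
Step 4: lead(−27x⁵ − 48x⁴ + 115x³ + 54x² − 65x − 21) ÷ lead(D) = −27x⁵ ÷ 3x³ = −9x². Subtract (−9x²)·D = −27x⁵ − 72x⁴ + 36x³ + 45x². Remainder: 24x⁴ + 79x³ + 9x² − 65x − 21.
Step 5: lead(24x⁴ + 79x³ + 9x² − 65x − 21) ÷ lead(D) = 24x⁴ ÷ 3x³ = 8x. Subtract (8x)·D = 24x⁴ + 64x³ − 32x² − 40x. Remainder: 15x³ + 41x² − 25x − 21.
Step 6: lead(15x³ + 41x² − 25x − 21) ÷ lead(D) = 15x³ ÷ 3x³ = 5. Subtract (5)·D = 15x³ + 40x² − 20x − 25. Remainder: x² − 5x + 4.

Q(x) = −2x⁵ + 9x⁴ − 5x³ − 9x² + 8x + 5; R(x) = x² − 5x + 4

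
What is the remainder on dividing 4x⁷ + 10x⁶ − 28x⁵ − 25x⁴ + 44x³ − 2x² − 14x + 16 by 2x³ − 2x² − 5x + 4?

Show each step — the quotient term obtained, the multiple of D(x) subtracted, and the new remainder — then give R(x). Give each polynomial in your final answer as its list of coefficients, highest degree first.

R = [5, 0, 8]

Step 1: lead(4x⁷ + 10x⁶ − 28x⁵ − 25x⁴ + 44x³ − 2x² − 14x + 16) ÷ lead(D) = 4x⁷ ÷ 2x³ = 2x⁴. Subtract (2x⁴)·D = 4x⁷ − 4x⁶ − 10x⁵ + 8x⁴. Remainder: 14x⁶ − 18x⁵ − 33x⁴ + 44x³ − 2x² − 14x + 16.
Step 2: lead(14x⁶ − 18x⁵ − 33x⁴ + 44x³ − 2x² − 14x + 16) ÷ lead(D) = 14x⁶ ÷ 2x³ = 7x³. Subtract (7x³)·D = 14x⁶ − 14x⁵ − 35x⁴ + 28x³. Remainder: −4x⁵ + 2x⁴ + 16x³ − 2x² − 14x + 16.
Step 3: lead(−4x⁵ + 2x⁴ + 16x³ − 2x² − 14x + 16) ÷ lead(D) = −4x⁵ ÷ 2x³ = −2x². Subtract (−2x²)·D = −4x⁵ + 4x⁴ + 10x³ − 8x². Remainder: −2x⁴ + 6x³ + 6x² − 14x + 16.
Step 4: lead(−2x⁴ + 6x³ + 6x² − 14x + 16) ÷ lead(D) = −2x⁴ ÷ 2x³ = −x. Subtract (−x)·D = −2x⁴ + 2x³ + 5x² − 4x. Remainder: 4x³ + x² − 10x + 16.
Step 5: lead(4x³ + x² − 10x + 16) ÷ lead(D) = 4x³ ÷ 2x³ = 2. Subtract (2)·D = 4x³ − 4x² − 10x + 8. Remainder: 5x² + 8.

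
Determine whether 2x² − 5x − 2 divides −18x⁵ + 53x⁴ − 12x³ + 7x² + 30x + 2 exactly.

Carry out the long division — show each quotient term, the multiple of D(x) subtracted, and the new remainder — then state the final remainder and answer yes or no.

R(x) = −5x − 8, so D(x) is not a factor of P(x). no

Step 1: lead(−18x⁵ + 53x⁴ − 12x³ + 7x² + 30x + 2) ÷ lead(D) = −18x⁵ ÷ 2x² = −9x³. Subtract (−9x³)·D = −18x⁵ + 45x⁴ + 18x³. Remainder: 8x⁴ − 30x³ + 7x² + 30x + 2.
Step 2: lead(8x⁴ − 30x³ + 7x² + 30x + 2) ÷ lead(D) = 8x⁴ ÷ 2x² = 4x². Subtract (4x²)·D = 8x⁴ − 20x³ − 8x². Remainder: −10x³ + 15x² + 30x + 2.
Step 3: lead(−10x³ + 15x² + 30x + 2) ÷ lead(D) = −10x³ ÷ 2x² = −5x. Subtract (−5x)·D = −10x³ + 25x² + 10x. Remainder: −10x² + 20x + 2.
Step 4: lead(−10x² + 20x + 2) ÷ lead(D) = −10x² ÷ 2x² = −5. Subtract (−5)·D = −10x² + 25x + 10. Remainder: −5x − 8.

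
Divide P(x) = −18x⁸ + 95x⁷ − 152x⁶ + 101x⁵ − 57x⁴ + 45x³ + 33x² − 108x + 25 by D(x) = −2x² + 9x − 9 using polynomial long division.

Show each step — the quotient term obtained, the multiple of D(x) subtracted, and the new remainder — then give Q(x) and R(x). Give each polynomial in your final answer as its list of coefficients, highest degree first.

Q = [9, -7, 4, -1, 6, 9, -3]; R = [-2]

Step 1: lead(−18x⁸ + 95x⁷ − 152x⁶ + 101x⁵ − 57x⁴ + 45x³ + 33x² − 108x + 25) ÷ lead(D) = −18x⁸ ÷ −2x² = 9x⁶. Subtract (9x⁶)·D = −18x⁸ + 81x⁷ − 81x⁶. Remainder: 14x⁷ − 71x⁶ + 101x⁵ − 57x⁴ + 45x³ + 33x² − 108x + 25.
Step 2: lead(14x⁷ − 71x⁶ + 101x⁵ − 57x⁴ + 45x³ + 33x² − 108x + 25) ÷ lead(D) = 14x⁷ ÷ −2x² = −7x⁵. Subtract (−7x⁵)·D = 14x⁷ − 63x⁶ + 63x⁵. Remainder: −8x⁶ + 38x⁵ − 57x⁴ + 45x³ + 33x² − 108x + 25.
Step 3: lead(−8x⁶ + 38x⁵ − 57x⁴ + 45x³ + 33x² − 108x + 25) ÷ lead(D) = −8x⁶ ÷ −2x² = 4x⁴. Subtract (4x⁴)·D = −8x⁶ + 36x⁵ − 36x⁴. Remainder: 2x⁵ − 21x⁴ + 45x³ + 33x² − 108x + 25.
Step 4: lead(2x⁵ − 21x⁴ + 45x³ + 33x² − 108x + 25) ÷ lead(D) = 2x⁵ ÷ −2x² = −x³. Subtract (−x³)·D = 2x⁵ − 9x⁴ + 9x³. Remainder: −12x⁴ + 36x³ + 33x² − 108x + 25.
Step 5: lead(−12x⁴ + 36x³ + 33x² − 108x + 25) ÷ lead(D) = −12x⁴ ÷ −2x² = 6x². Subtract (6x²)·D = −12x⁴ + 54x³ − 54x². Remainder: −18x³ + 87x² − 108x + 25.
Step 6: lead(−18x³ + 87x² − 108x + 25) ÷ lead(D) = −18x³ ÷ −2x² = 9x. Subtract (9x)·D = −18x³ + 81x² − 81x. Remainder: 6x² − 27x + 25.
Step 7: lead(6x² − 27x + 25) ÷ lead(D) = 6x² ÷ −2x² = −3. Subtract (−3)·D = 6x² − 27x + 27. Remainder: −2.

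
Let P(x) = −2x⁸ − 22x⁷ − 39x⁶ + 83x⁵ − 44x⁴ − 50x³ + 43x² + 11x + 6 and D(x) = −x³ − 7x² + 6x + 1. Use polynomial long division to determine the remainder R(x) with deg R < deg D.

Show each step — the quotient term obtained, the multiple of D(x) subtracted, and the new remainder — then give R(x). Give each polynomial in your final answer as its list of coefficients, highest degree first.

R = [-3, 5]

Step 1: lead(−2x⁸ − 22x⁷ − 39x⁶ + 83x⁵ − 44x⁴ − 50x³ + 43x² + 11x + 6) ÷ lead(D) = −2x⁸ ÷ −x³ = 2x⁵. Subtract (2x⁵)·D = −2x⁸ − 14x⁷ + 12x⁶ + 2x⁵. Remainder: −8x⁷ − 51x⁶ + 81x⁵ − 44x⁴ − 50x³ + 43x² + 11x + 6.
Step 2: lead(−8x⁷ − 51x⁶ + 81x⁵ − 44x⁴ − 50x³ + 43x² + 11x + 6) ÷ lead(D) = −8x⁷ ÷ −x³ = 8x⁴. Subtract (8x⁴)·D = −8x⁷ − 56x⁶ + 48x⁵ + 8x⁴. Remainder: 5x⁶ + 33x⁵ − 52x⁴ − 50x³ + 43x² + 11x + 6.
Step 3: lead(5x⁶ + 33x⁵ − 52x⁴ − 50x³ + 43x² + 11x + 6) ÷ lead(D) = 5x⁶ ÷ −x³ = −5x³. Subtract (−5x³)·D = 5x⁶ + 35x⁵ − 30x⁴ − 5x³. Remainder: −2x⁵ − 22x⁴ − 45x³ + 43x² + 11x + 6.
Step 4: lead(−2x⁵ − 22x⁴ − 45x³ + 43x² + 11x + 6) ÷ lead(D) = −2x⁵ ÷ −x³ = 2x². Subtract (2x²)·D = −2x⁵ − 14x⁴ + 12x³ + 2x². Remainder: −8x⁴ − 57x³ + 41x² + 11x + 6.
Step 5: lead(−8x⁴ − 57x³ + 41x² + 11x + 6) ÷ lead(D) = −8x⁴ ÷ −x³ = 8x. Subtract (8x)·D = −8x⁴ − 56x³ + 48x² + 8x. Remainder: −x³ − 7x² + 3x + 6.
Step 6: lead(−x³ − 7x² + 3x + 6) ÷ lead(D) = −x³ ÷ −x³ = 1. Subtract (1)·D = −x³ − 7x² + 6x + 1. Remainder: −3x + 5.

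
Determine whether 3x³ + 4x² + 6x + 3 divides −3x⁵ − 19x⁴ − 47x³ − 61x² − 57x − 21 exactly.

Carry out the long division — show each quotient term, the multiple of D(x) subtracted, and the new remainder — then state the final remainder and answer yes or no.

R(x) = 0, so D(x) is a factor of P(x). yes

Step 1: lead(−3x⁵ − 19x⁴ − 47x³ − 61x² − 57x − 21) ÷ lead(D) = −3x⁵ ÷ 3x³ = −x². Subtract (−x²)·D = −3x⁵ − 4x⁴ − 6x³ − 3x². Remainder: −15x⁴ − 41x³ − 58x² − 57x − 21.
Step 2: lead(−15x⁴ − 41x³ − 58x² − 57x − 21) ÷ lead(D) = −15x⁴ ÷ 3x³ = −5x. Subtract (−5x)·D = −15x⁴ − 20x³ − 30x² − 15x. Remainder: −21x³ − 28x² − 42x − 21.
Step 3: lead(−21x³ − 28x² − 42x − 21) ÷ lead(D) = −21x³ ÷ 3x³ = −7. Subtract (−7)·D = −21x³ − 28x² − 42x − 21. Remainder: 0.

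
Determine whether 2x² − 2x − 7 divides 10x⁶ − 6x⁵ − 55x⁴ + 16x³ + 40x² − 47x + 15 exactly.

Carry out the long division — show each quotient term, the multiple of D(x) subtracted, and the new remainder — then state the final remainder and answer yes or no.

R(x) = 8, so D(x) is not a factor of P(x). no

Step 1: lead(10x⁶ − 6x⁵ − 55x⁴ + 16x³ + 40x² − 47x + 15) ÷ lead(D) = 10x⁶ ÷ 2x² = 5x⁴. Subtract (5x⁴)·D = 10x⁶ − 10x⁵ − 35x⁴. Remainder: 4x⁵ − 20x⁴ + 16x³ + 40x² − 47x + 15.
Step 2: lead(4x⁵ − 20x⁴ + 16x³ + 40x² − 47x + 15) ÷ lead(D) = 4x⁵ ÷ 2x² = 2x³. Subtract (2x³)·D = 4x⁵ − 4x⁴ − 14x³. Remainder: −16x⁴ + 30x³ + 40x² − 47x + 15.
Step 3: lead(−16x⁴ + 30x³ + 40x² − 47x + 15) ÷ lead(D) = −16x⁴ ÷ 2x² = −8x². Subtract (−8x²)·D = −16x⁴ + 16x³ + 56x². Remainder: 14x³ − 16x² − 47x + 15.
Step 4: lead(14x³ − 16x² − 47x + 15) ÷ lead(D) = 14x³ ÷ 2x² = 7x. Subtract (7x)·D = 14x³ − 14x² − 49x. Remainder: −2x² + 2x + 15.
Step 5: lead(−2x² + 2x + 15) ÷ lead(D) = −2x² ÷ 2x² = −1. Subtract (−1)·D = −2x² + 2x + 7. Remainder: 8.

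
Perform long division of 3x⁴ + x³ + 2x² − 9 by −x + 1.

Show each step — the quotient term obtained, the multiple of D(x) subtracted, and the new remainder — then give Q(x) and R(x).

Q(x) = −3x³ − 4x² − 6x − 6; R(x) = −3

Step 1: lead(3x⁴ + x³ + 2x² − 9) ÷ lead(D) = 3x⁴ ÷ −x = −3x³. Subtract (−3x³)·D = 3x⁴ − 3x³. Remainder: 4x³ + 2x² − 9.
Step 2: lead(4x³ + 2x² − 9) ÷ lead(D) = 4x³ ÷ −x = −4x². Subtract (−4x²)·D = 4x³ − 4x². Remainder: 6x² − 9.
Step 3: lead(6x² − 9) ÷ lead(D) = 6x² ÷ −x = −6x. Subtract (−6x)·D = 6x² − 6x. Remainder: 6x − 9.
Step 4: lead(6x − 9) ÷ lead(D) = 6x ÷ −x = −6. Subtract (−6)·D = 6x − 6. Remainder: −3.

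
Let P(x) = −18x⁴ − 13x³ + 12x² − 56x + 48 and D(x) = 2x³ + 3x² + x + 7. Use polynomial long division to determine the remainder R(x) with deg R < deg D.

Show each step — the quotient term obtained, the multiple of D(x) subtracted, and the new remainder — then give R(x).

R(x) = −1

Step 1: lead(−18x⁴ − 13x³ + 12x² − 56x + 48) ÷ lead(D) = −18x⁴ ÷ 2x³ = −9x. Subtract (−9x)·D = −18x⁴ − 27x³ − 9x² − 63x. Remainder: 14x³ + 21x² + 7x + 48.
Step 2: lead(14x³ + 21x² + 7x + 48) ÷ lead(D) = 14x³ ÷ 2x³ = 7. Subtract (7)·D = 14x³ + 21x² + 7x + 49. Remainder: −1.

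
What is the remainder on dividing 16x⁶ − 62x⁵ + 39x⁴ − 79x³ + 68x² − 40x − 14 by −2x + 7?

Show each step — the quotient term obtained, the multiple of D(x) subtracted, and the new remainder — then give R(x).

Step 1: lead(16x⁶ − 62x⁵ + 39x⁴ − 79x³ + 68x² − 40x − 14) ÷ lead(D) = 16x⁶ ÷ −2x = −8x⁵. Subtract (−8x⁵)·D = 16x⁶ − 56x⁵. Remainder: −6x⁵ + 39x⁴ − 79x³ + 68x² − 40x − 14.
Step 2: lead(−6x⁵ + 39x⁴ − 79x³ + 68x² − 40x − 14) ÷ lead(D) = −6x⁵ ÷ −2x = 3x⁴. Subtract (3x⁴)·D = −6x⁵ + 21x⁴. Remainder: 18x⁴ − 79x³ + 68x² − 40x − 14.
Step 3: lead(18x⁴ − 79x³ + 68x² − 40x − 14) ÷ lead(D) = 18x⁴ ÷ −2x = −9x³. Subtract (−9x³)·D = 18x⁴ − 63x³. Remainder: −16x³ + 68x² − 40x − 14.
Step 4: lead(−16x³ + 68x² − 40x − 14) ÷ lead(D) = −16x³ ÷ −2x = 8x². Subtract (8x²)·D = −16x³ + 56x². Remainder: 12x² − 40x − 14.
Step 5: lead(12x² − 40x − 14) ÷ lead(D) = 12x² ÷ −2x = −6x. Subtract (−6x)·D = 12x² − 42x. Remainder: 2x − 14.
Step 6: lead(2x − 14) ÷ lead(D) = 2x ÷ −2x = −1. Subtract (−1)·D = 2x − 7. Remainder: −7.

R(x) = −7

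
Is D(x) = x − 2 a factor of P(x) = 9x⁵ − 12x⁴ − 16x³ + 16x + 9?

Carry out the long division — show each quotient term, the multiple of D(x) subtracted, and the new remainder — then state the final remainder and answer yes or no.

Step 1: lead(9x⁵ − 12x⁴ − 16x³ + 16x + 9) ÷ lead(D) = 9x⁵ ÷ x = 9x⁴. Subtract (9x⁴)·D = 9x⁵ − 18x⁴. Remainder: 6x⁴ − 16x³ + 16x + 9.
Step 2: lead(6x⁴ − 16x³ + 16x + 9) ÷ lead(D) = 6x⁴ ÷ x = 6x³. Subtract (6x³)·D = 6x⁴ − 12x³. Remainder: −4x³ + 16x + 9.
Step 3: lead(−4x³ + 16x + 9) ÷ lead(D) = −4x³ ÷ x = −4x². Subtract (−4x²)·D = −4x³ + 8x². Remainder: −8x² + 16x + 9.
Step 4: lead(−8x² + 16x + 9) ÷ lead(D) = −8x² ÷ x = −8x. Subtract (−8x)·D = −8x² + 16x. Remainder: 9.

R(x) = 9, so D(x) is not a factor of P(x). no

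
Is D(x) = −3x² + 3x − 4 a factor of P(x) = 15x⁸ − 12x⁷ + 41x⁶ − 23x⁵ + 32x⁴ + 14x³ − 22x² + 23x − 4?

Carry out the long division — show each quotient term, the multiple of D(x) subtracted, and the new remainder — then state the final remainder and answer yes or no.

R(x) = 0, so D(x) is a factor of P(x). yes

Step 1: lead(15x⁸ − 12x⁷ + 41x⁶ − 23x⁵ + 32x⁴ + 14x³ − 22x² + 23x − 4) ÷ lead(D) = 15x⁸ ÷ −3x² = −5x⁶. Subtract (−5x⁶)·D = 15x⁸ − 15x⁷ + 20x⁶. Remainder: 3x⁷ + 21x⁶ − 23x⁵ + 32x⁴ + 14x³ − 22x² + 23x − 4.
Step 2: lead(3x⁷ + 21x⁶ − 23x⁵ + 32x⁴ + 14x³ − 22x² + 23x − 4) ÷ lead(D) = 3x⁷ ÷ −3x² = −x⁵. Subtract (−x⁵)·D = 3x⁷ − 3x⁶ + 4x⁵. Remainder: 24x⁶ − 27x⁵ + 32x⁴ + 14x³ − 22x² + 23x − 4.
Step 3: lead(24x⁶ − 27x⁵ + 32x⁴ + 14x³ − 22x² + 23x − 4) ÷ lead(D) = 24x⁶ ÷ −3x² = −8x⁴. Subtract (−8x⁴)·D = 24x⁶ − 24x⁵ + 32x⁴. Remainder: −3x⁵ + 14x³ − 22x² + 23x − 4.
Step 4: lead(−3x⁵ + 14x³ − 22x² + 23x − 4) ÷ lead(D) = −3x⁵ ÷ −3x² = x³. Subtract (x³)·D = −3x⁵ + 3x⁴ − 4x³. Remainder: −3x⁴ + 18x³ − 22x² + 23x − 4.
Step 5: lead(−3x⁴ + 18x³ − 22x² + 23x − 4) ÷ lead(D) = −3x⁴ ÷ −3x² = x². Subtract (x²)·D = −3x⁴ + 3x³ − 4x². Remainder: 15x³ − 18x² + 23x − 4.
Step 6: lead(15x³ − 18x² + 23x − 4) ÷ lead(D) = 15x³ ÷ −3x² = −5x. Subtract (−5x)·D = 15x³ − 15x² + 20x. Remainder: −3x² + 3x − 4.
Step 7: lead(−3x² + 3x − 4) ÷ lead(D) = −3x² ÷ −3x² = 1. Subtract (1)·D = −3x² + 3x − 4. Remainder: 0.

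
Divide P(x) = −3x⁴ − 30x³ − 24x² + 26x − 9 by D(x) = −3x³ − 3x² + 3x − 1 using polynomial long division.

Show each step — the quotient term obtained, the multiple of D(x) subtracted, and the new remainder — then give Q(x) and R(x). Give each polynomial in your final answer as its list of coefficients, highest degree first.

Step 1: lead(−3x⁴ − 30x³ − 24x² + 26x − 9) ÷ lead(D) = −3x⁴ ÷ −3x³ = x. Subtract (x)·D = −3x⁴ − 3x³ + 3x² − x. Remainder: −27x³ − 27x² + 27x − 9.
Step 2: lead(−27x³ − 27x² + 27x − 9) ÷ lead(D) = −27x³ ÷ −3x³ = 9. Subtract (9)·D = −27x³ − 27x² + 27x − 9. Remainder: 0.

Q = [1, 9]; R = [0]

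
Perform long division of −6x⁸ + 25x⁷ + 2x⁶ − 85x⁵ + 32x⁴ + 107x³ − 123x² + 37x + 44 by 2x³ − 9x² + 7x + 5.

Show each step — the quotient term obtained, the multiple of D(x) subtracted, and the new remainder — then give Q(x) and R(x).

Q(x) = −3x⁵ − x⁴ + 7x³ − 6x + 9; R(x) = 4x − 1

Step 1: lead(−6x⁸ + 25x⁷ + 2x⁶ − 85x⁵ + 32x⁴ + 107x³ − 123x² + 37x + 44) ÷ lead(D) = −6x⁸ ÷ 2x³ = −3x⁵. Subtract (−3x⁵)·D = −6x⁸ + 27x⁷ − 21x⁶ − 15x⁵. Remainder: −2x⁷ + 23x⁶ − 70x⁵ + 32x⁴ + 107x³ − 123x² + 37x + 44.
Step 2: lead(−2x⁷ + 23x⁶ − 70x⁵ + 32x⁴ + 107x³ − 123x² + 37x + 44) ÷ lead(D) = −2x⁷ ÷ 2x³ = −x⁴. Subtract (−x⁴)·D = −2x⁷ + 9x⁶ − 7x⁵ − 5x⁴. Remainder: 14x⁶ − 63x⁵ + 37x⁴ + 107x³ − 123x² + 37x + 44.
Step 3: lead(14x⁶ − 63x⁵ + 37x⁴ + 107x³ − 123x² + 37x + 44) ÷ lead(D) = 14x⁶ ÷ 2x³ = 7x³. Subtract (7x³)·D = 14x⁶ − 63x⁵ + 49x⁴ + 35x³. Remainder: −12x⁴ + 72x³ − 123x² + 37x + 44.
Step 4: lead(−12x⁴ + 72x³ − 123x² + 37x + 44) ÷ lead(D) = −12x⁴ ÷ 2x³ = −6x. Subtract (−6x)·D = −12x⁴ + 54x³ − 42x² − 30x. Remainder: 18x³ − 81x² + 67x + 44.
Step 5: lead(18x³ − 81x² + 67x + 44) ÷ lead(D) = 18x³ ÷ 2x³ = 9. Subtract (9)·D = 18x³ − 81x² + 63x + 45. Remainder: 4x − 1.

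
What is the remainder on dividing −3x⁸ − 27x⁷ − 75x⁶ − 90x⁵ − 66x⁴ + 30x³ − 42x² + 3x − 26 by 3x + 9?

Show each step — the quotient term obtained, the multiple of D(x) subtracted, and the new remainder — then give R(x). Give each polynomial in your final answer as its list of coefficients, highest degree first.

R = [-8]

Step 1: lead(−3x⁸ − 27x⁷ − 75x⁶ − 90x⁵ − 66x⁴ + 30x³ − 42x² + 3x − 26) ÷ lead(D) = −3x⁸ ÷ 3x = −x⁷. Subtract (−x⁷)·D = −3x⁸ − 9x⁷. Remainder: −18x⁷ − 75x⁶ − 90x⁵ − 66x⁴ + 30x³ − 42x² + 3x − 26.
Step 2: lead(−18x⁷ − 75x⁶ − 90x⁵ − 66x⁴ + 30x³ − 42x² + 3x − 26) ÷ lead(D) = −18x⁷ ÷ 3x = −6x⁶. Subtract (−6x⁶)·D = −18x⁷ − 54x⁶. Remainder: −21x⁶ − 90x⁵ − 66x⁴ + 30x³ − 42x² + 3x − 26.
Step 3: lead(−21x⁶ − 90x⁵ − 66x⁴ + 30x³ − 42x² + 3x − 26) ÷ lead(D) = −21x⁶ ÷ 3x = −7x⁵. Subtract (−7x⁵)·D = −21x⁶ − 63x⁵. Remainder: −27x⁵ − 66x⁴ + 30x³ − 42x² + 3x − 26.
Step 4: lead(−27x⁵ − 66x⁴ + 30x³ − 42x² + 3x − 26) ÷ lead(D) = −27x⁵ ÷ 3x = −9x⁴. Subtract (−9x⁴)·D = −27x⁵ − 81x⁴. Remainder: 15x⁴ + 30x³ − 42x² + 3x − 26.
Step 5: lead(15x⁴ + 30x³ − 42x² + 3x − 26) ÷ lead(D) = 15x⁴ ÷ 3x = 5x³. Subtract (5x³)·D = 15x⁴ + 45x³. Remainder: −15x³ − 42x² + 3x − 26.
Step 6: lead(−15x³ − 42x² + 3x − 26) ÷ lead(D) = −15x³ ÷ 3x = −5x². Subtract (−5x²)·D = −15x³ − 45x². Remainder: 3x² + 3x − 26.
Step 7: lead(3x² + 3x − 26) ÷ lead(D) = 3x² ÷ 3x = x. Subtract (x)·D = 3x² + 9x. Remainder: −6x − 26.
Step 8: lead(−6x − 26) ÷ lead(D) = −6x ÷ 3x = −2. Subtract (−2)·D = −6x − 18. Remainder: −8.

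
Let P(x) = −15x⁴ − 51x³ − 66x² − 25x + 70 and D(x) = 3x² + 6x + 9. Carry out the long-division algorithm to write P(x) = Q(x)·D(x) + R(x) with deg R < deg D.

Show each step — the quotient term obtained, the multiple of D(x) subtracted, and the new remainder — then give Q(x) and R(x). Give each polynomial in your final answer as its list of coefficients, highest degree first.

Step 1: lead(−15x⁴ − 51x³ − 66x² − 25x + 70) ÷ lead(D) = −15x⁴ ÷ 3x² = −5x². Subtract (−5x²)·D = −15x⁴ − 30x³ − 45x². Remainder: −21x³ − 21x² − 25x + 70.
Step 2: lead(−21x³ − 21x² − 25x + 70) ÷ lead(D) = −21x³ ÷ 3x² = −7x. Subtract (−7x)·D = −21x³ − 42x² − 63x. Remainder: 21x² + 38x + 70.
Step 3: lead(21x² + 38x + 70) ÷ lead(D) = 21x² ÷ 3x² = 7. Subtract (7)·D = 21x² + 42x + 63. Remainder: −4x + 7.

Q = [-5, -7, 7]; R = [-4, 7]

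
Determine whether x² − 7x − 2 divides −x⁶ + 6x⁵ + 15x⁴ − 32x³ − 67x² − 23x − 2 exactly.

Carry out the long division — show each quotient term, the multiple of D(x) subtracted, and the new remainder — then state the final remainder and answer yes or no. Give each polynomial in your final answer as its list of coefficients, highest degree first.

R = [0], so D(x) is a factor of P(x). yes

Step 1: lead(−x⁶ + 6x⁵ + 15x⁴ − 32x³ − 67x² − 23x − 2) ÷ lead(D) = −x⁶ ÷ x² = −x⁴. Subtract (−x⁴)·D = −x⁶ + 7x⁵ + 2x⁴. Remainder: −x⁵ + 13x⁴ − 32x³ − 67x² − 23x − 2.
Step 2: lead(−x⁵ + 13x⁴ − 32x³ − 67x² − 23x − 2) ÷ lead(D) = −x⁵ ÷ x² = −x³. Subtract (−x³)·D = −x⁵ + 7x⁴ + 2x³. Remainder: 6x⁴ − 34x³ − 67x² − 23x − 2.
Step 3: lead(6x⁴ − 34x³ − 67x² − 23x − 2) ÷ lead(D) = 6x⁴ ÷ x² = 6x². Subtract (6x²)·D = 6x⁴ − 42x³ − 12x². Remainder: 8x³ − 55x² − 23x − 2.
Step 4: lead(8x³ − 55x² − 23x − 2) ÷ lead(D) = 8x³ ÷ x² = 8x. Subtract (8x)·D = 8x³ − 56x² − 16x. Remainder: x² − 7x − 2.
Step 5: lead(x² − 7x − 2) ÷ lead(D) = x² ÷ x² = 1. Subtract (1)·D = x² − 7x − 2. Remainder: 0.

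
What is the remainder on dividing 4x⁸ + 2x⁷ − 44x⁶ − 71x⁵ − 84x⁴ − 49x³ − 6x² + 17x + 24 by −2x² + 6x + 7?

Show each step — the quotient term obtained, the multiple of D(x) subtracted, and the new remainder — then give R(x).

R(x) = −x + 3

Step 1: lead(4x⁸ + 2x⁷ − 44x⁶ − 71x⁵ − 84x⁴ − 49x³ − 6x² + 17x + 24) ÷ lead(D) = 4x⁸ ÷ −2x² = −2x⁶. Subtract (−2x⁶)·D = 4x⁸ − 12x⁷ − 14x⁶. Remainder: 14x⁷ − 30x⁶ − 71x⁵ − 84x⁴ − 49x³ − 6x² + 17x + 24.
Step 2: lead(14x⁷ − 30x⁶ − 71x⁵ − 84x⁴ − 49x³ − 6x² + 17x + 24) ÷ lead(D) = 14x⁷ ÷ −2x² = −7x⁵. Subtract (−7x⁵)·D = 14x⁷ − 42x⁶ − 49x⁵. Remainder: 12x⁶ − 22x⁵ − 84x⁴ − 49x³ − 6x² + 17x + 24.
Step 3: lead(12x⁶ − 22x⁵ − 84x⁴ − 49x³ − 6x² + 17x + 24) ÷ lead(D) = 12x⁶ ÷ −2x² = −6x⁴. Subtract (−6x⁴)·D = 12x⁶ − 36x⁵ − 42x⁴. Remainder: 14x⁵ − 42x⁴ − 49x³ − 6x² + 17x + 24.
Step 4: lead(14x⁵ − 42x⁴ − 49x³ − 6x² + 17x + 24) ÷ lead(D) = 14x⁵ ÷ −2x² = −7x³. Subtract (−7x³)·D = 14x⁵ − 42x⁴ − 49x³. Remainder: −6x² + 17x + 24.
Step 5: lead(−6x² + 17x + 24) ÷ lead(D) = −6x² ÷ −2x² = 3. Subtract (3)·D = −6x² + 18x + 21. Remainder: −x + 3.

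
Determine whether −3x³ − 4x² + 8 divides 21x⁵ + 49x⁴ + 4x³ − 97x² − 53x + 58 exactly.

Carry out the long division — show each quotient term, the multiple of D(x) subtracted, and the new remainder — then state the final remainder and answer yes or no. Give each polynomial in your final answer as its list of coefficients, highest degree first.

R = [-9, 3, -6], so D(x) is not a factor of P(x). no

Step 1: lead(21x⁵ + 49x⁴ + 4x³ − 97x² − 53x + 58) ÷ lead(D) = 21x⁵ ÷ −3x³ = −7x². Subtract (−7x²)·D = 21x⁵ + 28x⁴ − 56x². Remainder: 21x⁴ + 4x³ − 41x² − 53x + 58.
Step 2: lead(21x⁴ + 4x³ − 41x² − 53x + 58) ÷ lead(D) = 21x⁴ ÷ −3x³ = −7x. Subtract (−7x)·D = 21x⁴ + 28x³ − 56x. Remainder: −24x³ − 41x² + 3x + 58.
Step 3: lead(−24x³ − 41x² + 3x + 58) ÷ lead(D) = −24x³ ÷ −3x³ = 8. Subtract (8)·D = −24x³ − 32x² + 64. Remainder: −9x² + 3x − 6.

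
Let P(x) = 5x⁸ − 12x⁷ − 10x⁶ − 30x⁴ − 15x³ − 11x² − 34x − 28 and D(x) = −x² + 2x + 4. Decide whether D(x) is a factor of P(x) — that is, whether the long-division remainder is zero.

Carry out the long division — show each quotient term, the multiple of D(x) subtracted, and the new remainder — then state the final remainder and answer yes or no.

R(x) = 0, so D(x) is a factor of P(x). yes

Step 1: lead(5x⁸ − 12x⁷ − 10x⁶ − 30x⁴ − 15x³ − 11x² − 34x − 28) ÷ lead(D) = 5x⁸ ÷ −x² = −5x⁶. Subtract (−5x⁶)·D = 5x⁸ − 10x⁷ − 20x⁶. Remainder: −2x⁷ + 10x⁶ − 30x⁴ − 15x³ − 11x² − 34x − 28.
Step 2: lead(−2x⁷ + 10x⁶ − 30x⁴ − 15x³ − 11x² − 34x − 28) ÷ lead(D) = −2x⁷ ÷ −x² = 2x⁵. Subtract (2x⁵)·D = −2x⁷ + 4x⁶ + 8x⁵. Remainder: 6x⁶ − 8x⁵ − 30x⁴ − 15x³ − 11x² − 34x − 28.
Step 3: lead(6x⁶ − 8x⁵ − 30x⁴ − 15x³ − 11x² − 34x − 28) ÷ lead(D) = 6x⁶ ÷ −x² = −6x⁴. Subtract (−6x⁴)·D = 6x⁶ − 12x⁵ − 24x⁴. Remainder: 4x⁵ − 6x⁴ − 15x³ − 11x² − 34x − 28.
Step 4: lead(4x⁵ − 6x⁴ − 15x³ − 11x² − 34x − 28) ÷ lead(D) = 4x⁵ ÷ −x² = −4x³. Subtract (−4x³)·D = 4x⁵ − 8x⁴ − 16x³. Remainder: 2x⁴ + x³ − 11x² − 34x − 28.
Step 5: lead(2x⁴ + x³ − 11x² − 34x − 28) ÷ lead(D) = 2x⁴ ÷ −x² = −2x². Subtract (−2x²)·D = 2x⁴ − 4x³ − 8x². Remainder: 5x³ − 3x² − 34x − 28.
Step 6: lead(5x³ − 3x² − 34x − 28) ÷ lead(D) = 5x³ ÷ −x² = −5x. Subtract (−5x)·D = 5x³ − 10x² − 20x. Remainder: 7x² − 14x − 28.
Step 7: lead(7x² − 14x − 28) ÷ lead(D) = 7x² ÷ −x² = −7. Subtract (−7)·D = 7x² − 14x − 28. Remainder: 0.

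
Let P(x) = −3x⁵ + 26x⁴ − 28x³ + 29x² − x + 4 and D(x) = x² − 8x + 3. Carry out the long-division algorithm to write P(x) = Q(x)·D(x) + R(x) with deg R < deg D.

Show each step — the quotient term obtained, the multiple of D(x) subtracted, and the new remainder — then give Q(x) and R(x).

Q(x) = −3x³ + 2x² − 3x − 1; R(x) = 7

Step 1: lead(−3x⁵ + 26x⁴ − 28x³ + 29x² − x + 4) ÷ lead(D) = −3x⁵ ÷ x² = −3x³. Subtract (−3x³)·D = −3x⁵ + 24x⁴ − 9x³. Remainder: 2x⁴ − 19x³ + 29x² − x + 4.
Step 2: lead(2x⁴ − 19x³ + 29x² − x + 4) ÷ lead(D) = 2x⁴ ÷ x² = 2x². Subtract (2x²)·D = 2x⁴ − 16x³ + 6x². Remainder: −3x³ + 23x² − x + 4.
Step 3: lead(−3x³ + 23x² − x + 4) ÷ lead(D) = −3x³ ÷ x² = −3x. Subtract (−3x)·D = −3x³ + 24x² − 9x. Remainder: −x² + 8x + 4.
Step 4: lead(−x² + 8x + 4) ÷ lead(D) = −x² ÷ x² = −1. Subtract (−1)·D = −x² + 8x − 3. Remainder: 7.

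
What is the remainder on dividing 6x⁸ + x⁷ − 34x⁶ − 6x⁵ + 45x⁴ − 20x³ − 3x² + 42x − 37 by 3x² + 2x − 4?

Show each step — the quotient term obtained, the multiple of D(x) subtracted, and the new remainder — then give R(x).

R(x) = 4x − 9

Step 1: lead(6x⁸ + x⁷ − 34x⁶ − 6x⁵ + 45x⁴ − 20x³ − 3x² + 42x − 37) ÷ lead(D) = 6x⁸ ÷ 3x² = 2x⁶. Subtract (2x⁶)·D = 6x⁸ + 4x⁷ − 8x⁶. Remainder: −3x⁷ − 26x⁶ − 6x⁵ + 45x⁴ − 20x³ − 3x² + 42x − 37.
Step 2: lead(−3x⁷ − 26x⁶ − 6x⁵ + 45x⁴ − 20x³ − 3x² + 42x − 37) ÷ lead(D) = −3x⁷ ÷ 3x² = −x⁵. Subtract (−x⁵)·D = −3x⁷ − 2x⁶ + 4x⁵. Remainder: −24x⁶ − 10x⁵ + 45x⁴ − 20x³ − 3x² + 42x − 37.
Step 3: lead(−24x⁶ − 10x⁵ + 45x⁴ − 20x³ − 3x² + 42x − 37) ÷ lead(D) = −24x⁶ ÷ 3x² = −8x⁴. Subtract (−8x⁴)·D = −24x⁶ − 16x⁵ + 32x⁴. Remainder: 6x⁵ + 13x⁴ − 20x³ − 3x² + 42x − 37.
Step 4: lead(6x⁵ + 13x⁴ − 20x³ − 3x² + 42x − 37) ÷ lead(D) = 6x⁵ ÷ 3x² = 2x³. Subtract (2x³)·D = 6x⁵ + 4x⁴ − 8x³. Remainder: 9x⁴ − 12x³ − 3x² + 42x − 37.
Step 5: lead(9x⁴ − 12x³ − 3x² + 42x − 37) ÷ lead(D) = 9x⁴ ÷ 3x² = 3x². Subtract (3x²)·D = 9x⁴ + 6x³ − 12x². Remainder: −18x³ + 9x² + 42x − 37.
Step 6: lead(−18x³ + 9x² + 42x − 37) ÷ lead(D) = −18x³ ÷ 3x² = −6x. Subtract (−6x)·D = −18x³ − 12x² + 24x. Remainder: 21x² + 18x − 37.
Step 7: lead(21x² + 18x − 37) ÷ lead(D) = 21x² ÷ 3x² = 7. Subtract (7)·D = 21x² + 14x − 28. Remainder: 4x − 9.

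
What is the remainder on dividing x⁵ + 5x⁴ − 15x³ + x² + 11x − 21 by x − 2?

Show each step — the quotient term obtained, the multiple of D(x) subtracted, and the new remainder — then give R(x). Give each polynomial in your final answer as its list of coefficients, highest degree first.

R = [-3]

Step 1: lead(x⁵ + 5x⁴ − 15x³ + x² + 11x − 21) ÷ lead(D) = x⁵ ÷ x = x⁴. Subtract (x⁴)·D = x⁵ − 2x⁴. Remainder: 7x⁴ − 15x³ + x² + 11x − 21.
Step 2: lead(7x⁴ − 15x³ + x² + 11x − 21) ÷ lead(D) = 7x⁴ ÷ x = 7x³. Subtract (7x³)·D = 7x⁴ − 14x³. Remainder: −x³ + x² + 11x − 21.
Step 3: lead(−x³ + x² + 11x − 21) ÷ lead(D) = −x³ ÷ x = −x². Subtract (−x²)·D = −x³ + 2x². Remainder: −x² + 11x − 21.
Step 4: lead(−x² + 11x − 21) ÷ lead(D) = −x² ÷ x = −x. Subtract (−x)·D = −x² + 2x. Remainder: 9x − 21.
Step 5: lead(9x − 21) ÷ lead(D) = 9x ÷ x = 9. Subtract (9)·D = 9x − 18. Remainder: −3.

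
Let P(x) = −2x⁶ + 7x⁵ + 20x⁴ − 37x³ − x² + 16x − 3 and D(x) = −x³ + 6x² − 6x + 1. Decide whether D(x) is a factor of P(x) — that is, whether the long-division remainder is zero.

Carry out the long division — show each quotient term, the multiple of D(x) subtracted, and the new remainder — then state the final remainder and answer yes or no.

R(x) = 0, so D(x) is a factor of P(x). yes

Step 1: lead(−2x⁶ + 7x⁵ + 20x⁴ − 37x³ − x² + 16x − 3) ÷ lead(D) = −2x⁶ ÷ −x³ = 2x³. Subtract (2x³)·D = −2x⁶ + 12x⁵ − 12x⁴ + 2x³. Remainder: −5x⁵ + 32x⁴ − 39x³ − x² + 16x − 3.
Step 2: lead(−5x⁵ + 32x⁴ − 39x³ − x² + 16x − 3) ÷ lead(D) = −5x⁵ ÷ −x³ = 5x². Subtract (5x²)·D = −5x⁵ + 30x⁴ − 30x³ + 5x². Remainder: 2x⁴ − 9x³ − 6x² + 16x − 3.
Step 3: lead(2x⁴ − 9x³ − 6x² + 16x − 3) ÷ lead(D) = 2x⁴ ÷ −x³ = −2x. Subtract (−2x)·D = 2x⁴ − 12x³ + 12x² − 2x. Remainder: 3x³ − 18x² + 18x − 3.
Step 4: lead(3x³ − 18x² + 18x − 3) ÷ lead(D) = 3x³ ÷ −x³ = −3. Subtract (−3)·D = 3x³ − 18x² + 18x − 3. Remainder: 0.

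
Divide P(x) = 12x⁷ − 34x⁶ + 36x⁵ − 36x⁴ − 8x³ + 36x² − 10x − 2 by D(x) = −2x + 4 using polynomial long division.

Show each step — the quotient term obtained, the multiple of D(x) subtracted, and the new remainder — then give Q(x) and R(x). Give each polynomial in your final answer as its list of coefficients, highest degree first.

Step 1: lead(12x⁷ − 34x⁶ + 36x⁵ − 36x⁴ − 8x³ + 36x² − 10x − 2) ÷ lead(D) = 12x⁷ ÷ −2x = −6x⁶. Subtract (−6x⁶)·D = 12x⁷ − 24x⁶. Remainder: −10x⁶ + 36x⁵ − 36x⁴ − 8x³ + 36x² − 10x − 2.
Step 2: lead(−10x⁶ + 36x⁵ − 36x⁴ − 8x³ + 36x² − 10x − 2) ÷ lead(D) = −10x⁶ ÷ −2x = 5x⁵. Subtract (5x⁵)·D = −10x⁶ + 20x⁵. Remainder: 16x⁵ − 36x⁴ − 8x³ + 36x² − 10x − 2.
Step 3: lead(16x⁵ − 36x⁴ − 8x³ + 36x² − 10x − 2) ÷ lead(D) = 16x⁵ ÷ −2x = −8x⁴. Subtract (−8x⁴)·D = 16x⁵ − 32x⁴. Remainder: −4x⁴ − 8x³ + 36x² − 10x − 2.
Step 4: lead(−4x⁴ − 8x³ + 36x² − 10x − 2) ÷ lead(D) = −4x⁴ ÷ −2x = 2x³. Subtract (2x³)·D = −4x⁴ + 8x³. Remainder: −16x³ + 36x² − 10x − 2.
Step 5: lead(−16x³ + 36x² − 10x − 2) ÷ lead(D) = −16x³ ÷ −2x = 8x². Subtract (8x²)·D = −16x³ + 32x². Remainder: 4x² − 10x − 2.
Step 6: lead(4x² − 10x − 2) ÷ lead(D) = 4x² ÷ −2x = −2x. Subtract (−2x)·D = 4x² − 8x. Remainder: −2x − 2.
Step 7: lead(−2x − 2) ÷ lead(D) = −2x ÷ −2x = 1. Subtract (1)·D = −2x + 4. Remainder: −6.

Q = [-6, 5, -8, 2, 8, -2, 1]; R = [-6]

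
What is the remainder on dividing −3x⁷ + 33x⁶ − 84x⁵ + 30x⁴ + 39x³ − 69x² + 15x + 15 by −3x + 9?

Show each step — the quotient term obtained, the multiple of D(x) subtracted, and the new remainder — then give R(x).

Step 1: lead(−3x⁷ + 33x⁶ − 84x⁵ + 30x⁴ + 39x³ − 69x² + 15x + 15) ÷ lead(D) = −3x⁷ ÷ −3x = x⁶. Subtract (x⁶)·D = −3x⁷ + 9x⁶. Remainder: 24x⁶ − 84x⁵ + 30x⁴ + 39x³ − 69x² + 15x + 15.
Step 2: lead(24x⁶ − 84x⁵ + 30x⁴ + 39x³ − 69x² + 15x + 15) ÷ lead(D) = 24x⁶ ÷ −3x = −8x⁵. Subtract (−8x⁵)·D = 24x⁶ − 72x⁵. Remainder: −12x⁵ + 30x⁴ + 39x³ − 69x² + 15x + 15.
Step 3: lead(−12x⁵ + 30x⁴ + 39x³ − 69x² + 15x + 15) ÷ lead(D) = −12x⁵ ÷ −3x = 4x⁴. Subtract (4x⁴)·D = −12x⁵ + 36x⁴. Remainder: −6x⁴ + 39x³ − 69x² + 15x + 15.
Step 4: lead(−6x⁴ + 39x³ − 69x² + 15x + 15) ÷ lead(D) = −6x⁴ ÷ −3x = 2x³. Subtract (2x³)·D = −6x⁴ + 18x³. Remainder: 21x³ − 69x² + 15x + 15.
Step 5: lead(21x³ − 69x² + 15x + 15) ÷ lead(D) = 21x³ ÷ −3x = −7x². Subtract (−7x²)·D = 21x³ − 63x². Remainder: −6x² + 15x + 15.
Step 6: lead(−6x² + 15x + 15) ÷ lead(D) = −6x² ÷ −3x = 2x. Subtract (2x)·D = −6x² + 18x. Remainder: −3x + 15.
Step 7: lead(−3x + 15) ÷ lead(D) = −3x ÷ −3x = 1. Subtract (1)·D = −3x + 9. Remainder: 6.

R(x) = 6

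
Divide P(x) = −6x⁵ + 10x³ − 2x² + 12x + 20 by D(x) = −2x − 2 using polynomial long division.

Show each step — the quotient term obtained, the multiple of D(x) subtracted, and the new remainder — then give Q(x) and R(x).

Q(x) = 3x⁴ − 3x³ − 2x² + 3x − 9; R(x) = 2

Step 1: lead(−6x⁵ + 10x³ − 2x² + 12x + 20) ÷ lead(D) = −6x⁵ ÷ −2x = 3x⁴. Subtract (3x⁴)·D = −6x⁵ − 6x⁴. Remainder: 6x⁴ + 10x³ − 2x² + 12x + 20.
Step 2: lead(6x⁴ + 10x³ − 2x² + 12x + 20) ÷ lead(D) = 6x⁴ ÷ −2x = −3x³. Subtract (−3x³)·D = 6x⁴ + 6x³. Remainder: 4x³ − 2x² + 12x + 20.
Step 3: lead(4x³ − 2x² + 12x + 20) ÷ lead(D) = 4x³ ÷ −2x = −2x². Subtract (−2x²)·D = 4x³ + 4x². Remainder: −6x² + 12x + 20.
Step 4: lead(−6x² + 12x + 20) ÷ lead(D) = −6x² ÷ −2x = 3x. Subtract (3x)·D = −6x² − 6x. Remainder: 18x + 20.
Step 5: lead(18x + 20) ÷ lead(D) = 18x ÷ −2x = −9. Subtract (−9)·D = 18x + 18. Remainder: 2.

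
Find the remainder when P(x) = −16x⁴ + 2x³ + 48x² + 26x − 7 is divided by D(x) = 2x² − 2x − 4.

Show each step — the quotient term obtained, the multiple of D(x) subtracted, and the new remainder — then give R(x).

Step 1: lead(−16x⁴ + 2x³ + 48x² + 26x − 7) ÷ lead(D) = −16x⁴ ÷ 2x² = −8x². Subtract (−8x²)·D = −16x⁴ + 16x³ + 32x². Remainder: −14x³ + 16x² + 26x − 7.
Step 2: lead(−14x³ + 16x² + 26x − 7) ÷ lead(D) = −14x³ ÷ 2x² = −7x. Subtract (−7x)·D = −14x³ + 14x² + 28x. Remainder: 2x² − 2x − 7.
Step 3: lead(2x² − 2x − 7) ÷ lead(D) = 2x² ÷ 2x² = 1. Subtract (1)·D = 2x² − 2x − 4. Remainder: −3.

R(x) = −3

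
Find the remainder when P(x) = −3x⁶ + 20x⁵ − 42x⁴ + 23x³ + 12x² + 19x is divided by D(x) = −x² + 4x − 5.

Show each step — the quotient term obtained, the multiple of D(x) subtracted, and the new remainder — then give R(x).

R(x) = 5

Step 1: lead(−3x⁶ + 20x⁵ − 42x⁴ + 23x³ + 12x² + 19x) ÷ lead(D) = −3x⁶ ÷ −x² = 3x⁴. Subtract (3x⁴)·D = −3x⁶ + 12x⁵ − 15x⁴. Remainder: 8x⁵ − 27x⁴ + 23x³ + 12x² + 19x.
Step 2: lead(8x⁵ − 27x⁴ + 23x³ + 12x² + 19x) ÷ lead(D) = 8x⁵ ÷ −x² = −8x³. Subtract (−8x³)·D = 8x⁵ − 32x⁴ + 40x³. Remainder: 5x⁴ − 17x³ + 12x² + 19x.
Step 3: lead(5x⁴ − 17x³ + 12x² + 19x) ÷ lead(D) = 5x⁴ ÷ −x² = −5x². Subtract (−5x²)·D = 5x⁴ − 20x³ + 25x². Remainder: 3x³ − 13x² + 19x.
Step 4: lead(3x³ − 13x² + 19x) ÷ lead(D) = 3x³ ÷ −x² = −3x. Subtract (−3x)·D = 3x³ − 12x² + 15x. Remainder: −x² + 4x.
Step 5: lead(−x² + 4x) ÷ lead(D) = −x² ÷ −x² = 1. Subtract (1)·D = −x² + 4x − 5. Remainder: 5.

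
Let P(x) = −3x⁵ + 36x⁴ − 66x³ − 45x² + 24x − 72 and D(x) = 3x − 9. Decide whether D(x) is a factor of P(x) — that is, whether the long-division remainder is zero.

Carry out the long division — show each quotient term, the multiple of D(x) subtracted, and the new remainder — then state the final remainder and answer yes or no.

Step 1: lead(−3x⁵ + 36x⁴ − 66x³ − 45x² + 24x − 72) ÷ lead(D) = −3x⁵ ÷ 3x = −x⁴. Subtract (−x⁴)·D = −3x⁵ + 9x⁴. Remainder: 27x⁴ − 66x³ − 45x² + 24x − 72.
Step 2: lead(27x⁴ − 66x³ − 45x² + 24x − 72) ÷ lead(D) = 27x⁴ ÷ 3x = 9x³. Subtract (9x³)·D = 27x⁴ − 81x³. Remainder: 15x³ − 45x² + 24x − 72.
Step 3: lead(15x³ − 45x² + 24x − 72) ÷ lead(D) = 15x³ ÷ 3x = 5x². Subtract (5x²)·D = 15x³ − 45x². Remainder: 24x − 72.
Step 4: lead(24x − 72) ÷ lead(D) = 24x ÷ 3x = 8. Subtract (8)·D = 24x − 72. Remainder: 0.

R(x) = 0, so D(x) is a factor of P(x). yes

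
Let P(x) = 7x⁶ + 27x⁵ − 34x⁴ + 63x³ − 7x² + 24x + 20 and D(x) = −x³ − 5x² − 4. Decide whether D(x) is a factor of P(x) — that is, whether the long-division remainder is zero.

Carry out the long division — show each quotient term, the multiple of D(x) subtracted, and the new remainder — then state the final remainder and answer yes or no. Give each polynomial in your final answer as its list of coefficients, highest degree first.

Step 1: lead(7x⁶ + 27x⁵ − 34x⁴ + 63x³ − 7x² + 24x + 20) ÷ lead(D) = 7x⁶ ÷ −x³ = −7x³. Subtract (−7x³)·D = 7x⁶ + 35x⁵ + 28x³. Remainder: −8x⁵ − 34x⁴ + 35x³ − 7x² + 24x + 20.
Step 2: lead(−8x⁵ − 34x⁴ + 35x³ − 7x² + 24x + 20) ÷ lead(D) = −8x⁵ ÷ −x³ = 8x². Subtract (8x²)·D = −8x⁵ − 40x⁴ − 32x². Remainder: 6x⁴ + 35x³ + 25x² + 24x + 20.
Step 3: lead(6x⁴ + 35x³ + 25x² + 24x + 20) ÷ lead(D) = 6x⁴ ÷ −x³ = −6x. Subtract (−6x)·D = 6x⁴ + 30x³ + 24x. Remainder: 5x³ + 25x² + 20.
Step 4: lead(5x³ + 25x² + 20) ÷ lead(D) = 5x³ ÷ −x³ = −5. Subtract (−5)·D = 5x³ + 25x² + 20. Remainder: 0.

R = [0], so D(x) is a factor of P(x). yes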